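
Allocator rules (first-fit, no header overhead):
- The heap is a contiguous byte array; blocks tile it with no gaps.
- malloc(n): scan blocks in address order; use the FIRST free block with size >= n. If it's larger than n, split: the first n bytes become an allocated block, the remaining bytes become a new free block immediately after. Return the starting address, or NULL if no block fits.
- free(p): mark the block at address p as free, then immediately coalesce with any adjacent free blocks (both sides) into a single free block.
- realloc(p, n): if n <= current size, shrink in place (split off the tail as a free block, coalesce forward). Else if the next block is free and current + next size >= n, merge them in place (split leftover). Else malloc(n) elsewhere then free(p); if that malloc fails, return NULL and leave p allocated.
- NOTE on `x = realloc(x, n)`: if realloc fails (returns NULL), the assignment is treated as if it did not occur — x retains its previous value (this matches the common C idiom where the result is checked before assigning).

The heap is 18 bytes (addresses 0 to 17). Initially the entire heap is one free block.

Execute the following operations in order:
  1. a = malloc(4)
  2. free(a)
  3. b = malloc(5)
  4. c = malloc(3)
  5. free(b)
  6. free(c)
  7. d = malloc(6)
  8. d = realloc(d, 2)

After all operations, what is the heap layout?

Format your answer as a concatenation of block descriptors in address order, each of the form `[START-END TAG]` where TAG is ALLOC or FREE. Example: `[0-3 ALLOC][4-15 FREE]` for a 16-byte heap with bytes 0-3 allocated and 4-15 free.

Op 1: a = malloc(4) -> a = 0; heap: [0-3 ALLOC][4-17 FREE]
Op 2: free(a) -> (freed a); heap: [0-17 FREE]
Op 3: b = malloc(5) -> b = 0; heap: [0-4 ALLOC][5-17 FREE]
Op 4: c = malloc(3) -> c = 5; heap: [0-4 ALLOC][5-7 ALLOC][8-17 FREE]
Op 5: free(b) -> (freed b); heap: [0-4 FREE][5-7 ALLOC][8-17 FREE]
Op 6: free(c) -> (freed c); heap: [0-17 FREE]
Op 7: d = malloc(6) -> d = 0; heap: [0-5 ALLOC][6-17 FREE]
Op 8: d = realloc(d, 2) -> d = 0; heap: [0-1 ALLOC][2-17 FREE]

Answer: [0-1 ALLOC][2-17 FREE]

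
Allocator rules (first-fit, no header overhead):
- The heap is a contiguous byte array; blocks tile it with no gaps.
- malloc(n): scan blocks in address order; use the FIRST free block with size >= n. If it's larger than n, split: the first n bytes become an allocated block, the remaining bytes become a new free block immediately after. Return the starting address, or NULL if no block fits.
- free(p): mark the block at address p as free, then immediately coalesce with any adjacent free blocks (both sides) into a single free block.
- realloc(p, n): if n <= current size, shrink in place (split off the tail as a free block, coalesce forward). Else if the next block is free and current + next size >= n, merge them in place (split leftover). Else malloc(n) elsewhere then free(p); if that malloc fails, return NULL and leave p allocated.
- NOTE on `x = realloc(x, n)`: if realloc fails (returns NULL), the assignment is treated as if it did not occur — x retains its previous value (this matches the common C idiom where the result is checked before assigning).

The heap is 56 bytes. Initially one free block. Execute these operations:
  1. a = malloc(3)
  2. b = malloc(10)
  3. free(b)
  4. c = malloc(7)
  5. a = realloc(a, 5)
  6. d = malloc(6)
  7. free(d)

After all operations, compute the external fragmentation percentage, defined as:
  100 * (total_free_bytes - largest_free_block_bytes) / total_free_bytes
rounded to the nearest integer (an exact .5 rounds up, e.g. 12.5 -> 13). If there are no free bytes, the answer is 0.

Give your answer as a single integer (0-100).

Op 1: a = malloc(3) -> a = 0; heap: [0-2 ALLOC][3-55 FREE]
Op 2: b = malloc(10) -> b = 3; heap: [0-2 ALLOC][3-12 ALLOC][13-55 FREE]
Op 3: free(b) -> (freed b); heap: [0-2 ALLOC][3-55 FREE]
Op 4: c = malloc(7) -> c = 3; heap: [0-2 ALLOC][3-9 ALLOC][10-55 FREE]
Op 5: a = realloc(a, 5) -> a = 10; heap: [0-2 FREE][3-9 ALLOC][10-14 ALLOC][15-55 FREE]
Op 6: d = malloc(6) -> d = 15; heap: [0-2 FREE][3-9 ALLOC][10-14 ALLOC][15-20 ALLOC][21-55 FREE]
Op 7: free(d) -> (freed d); heap: [0-2 FREE][3-9 ALLOC][10-14 ALLOC][15-55 FREE]
Free blocks: [3 41] total_free=44 largest=41 -> 100*(44-41)/44 = 300/44 ≈ 6.818 -> rounds to 7

Answer: 7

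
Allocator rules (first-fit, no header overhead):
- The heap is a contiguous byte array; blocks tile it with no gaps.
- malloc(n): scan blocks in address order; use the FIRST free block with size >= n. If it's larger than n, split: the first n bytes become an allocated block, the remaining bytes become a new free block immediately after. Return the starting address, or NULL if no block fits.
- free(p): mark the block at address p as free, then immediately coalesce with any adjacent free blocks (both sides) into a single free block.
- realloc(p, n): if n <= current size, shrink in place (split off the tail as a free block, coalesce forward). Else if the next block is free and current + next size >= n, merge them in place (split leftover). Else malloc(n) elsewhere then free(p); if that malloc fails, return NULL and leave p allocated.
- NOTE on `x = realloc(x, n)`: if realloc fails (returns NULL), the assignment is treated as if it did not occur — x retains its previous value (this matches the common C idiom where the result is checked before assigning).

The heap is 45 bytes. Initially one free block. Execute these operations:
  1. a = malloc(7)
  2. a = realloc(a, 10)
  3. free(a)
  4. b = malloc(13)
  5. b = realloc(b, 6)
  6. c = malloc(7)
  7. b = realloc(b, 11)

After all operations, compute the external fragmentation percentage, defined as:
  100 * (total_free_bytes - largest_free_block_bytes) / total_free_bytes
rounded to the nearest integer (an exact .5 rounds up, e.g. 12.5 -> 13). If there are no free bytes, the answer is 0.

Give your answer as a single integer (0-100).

Answer: 22

Derivation:
Op 1: a = malloc(7) -> a = 0; heap: [0-6 ALLOC][7-44 FREE]
Op 2: a = realloc(a, 10) -> a = 0; heap: [0-9 ALLOC][10-44 FREE]
Op 3: free(a) -> (freed a); heap: [0-44 FREE]
Op 4: b = malloc(13) -> b = 0; heap: [0-12 ALLOC][13-44 FREE]
Op 5: b = realloc(b, 6) -> b = 0; heap: [0-5 ALLOC][6-44 FREE]
Op 6: c = malloc(7) -> c = 6; heap: [0-5 ALLOC][6-12 ALLOC][13-44 FREE]
Op 7: b = realloc(b, 11) -> b = 13; heap: [0-5 FREE][6-12 ALLOC][13-23 ALLOC][24-44 FREE]
Free blocks: [6 21] total_free=27 largest=21 -> 100*(27-21)/27 = 600/27 ≈ 22.222 -> rounds to 22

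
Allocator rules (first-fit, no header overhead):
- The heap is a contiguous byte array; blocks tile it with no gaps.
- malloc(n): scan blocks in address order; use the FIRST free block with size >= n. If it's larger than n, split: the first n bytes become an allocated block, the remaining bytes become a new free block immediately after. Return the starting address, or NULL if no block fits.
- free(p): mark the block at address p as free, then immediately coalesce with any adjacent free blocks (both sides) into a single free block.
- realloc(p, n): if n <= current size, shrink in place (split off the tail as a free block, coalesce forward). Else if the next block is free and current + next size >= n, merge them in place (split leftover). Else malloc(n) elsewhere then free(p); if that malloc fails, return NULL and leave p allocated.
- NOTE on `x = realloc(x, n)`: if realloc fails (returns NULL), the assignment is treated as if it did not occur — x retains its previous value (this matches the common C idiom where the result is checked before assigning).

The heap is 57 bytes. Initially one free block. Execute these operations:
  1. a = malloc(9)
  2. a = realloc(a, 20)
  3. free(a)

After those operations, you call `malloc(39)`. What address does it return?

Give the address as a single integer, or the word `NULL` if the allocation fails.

Answer: 0

Derivation:
Op 1: a = malloc(9) -> a = 0; heap: [0-8 ALLOC][9-56 FREE]
Op 2: a = realloc(a, 20) -> a = 0; heap: [0-19 ALLOC][20-56 FREE]
Op 3: free(a) -> (freed a); heap: [0-56 FREE]
malloc(39): first-fit scan over [0-56 FREE] -> 0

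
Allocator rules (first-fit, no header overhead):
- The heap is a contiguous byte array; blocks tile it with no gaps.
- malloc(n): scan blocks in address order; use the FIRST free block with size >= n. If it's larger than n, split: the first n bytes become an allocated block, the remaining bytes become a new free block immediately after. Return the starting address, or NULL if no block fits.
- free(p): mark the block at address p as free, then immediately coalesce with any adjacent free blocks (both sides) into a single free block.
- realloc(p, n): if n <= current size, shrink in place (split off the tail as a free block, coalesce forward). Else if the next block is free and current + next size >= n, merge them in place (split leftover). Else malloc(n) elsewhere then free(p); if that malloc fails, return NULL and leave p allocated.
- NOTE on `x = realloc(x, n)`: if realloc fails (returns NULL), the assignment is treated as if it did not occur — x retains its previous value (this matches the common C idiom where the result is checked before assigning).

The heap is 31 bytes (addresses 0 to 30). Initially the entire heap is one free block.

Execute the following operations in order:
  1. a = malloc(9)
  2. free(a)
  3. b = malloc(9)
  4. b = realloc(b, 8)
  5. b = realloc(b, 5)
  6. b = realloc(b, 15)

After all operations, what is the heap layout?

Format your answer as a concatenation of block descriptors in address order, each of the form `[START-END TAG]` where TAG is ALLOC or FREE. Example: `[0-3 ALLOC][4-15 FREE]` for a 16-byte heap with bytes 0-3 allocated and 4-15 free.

Op 1: a = malloc(9) -> a = 0; heap: [0-8 ALLOC][9-30 FREE]
Op 2: free(a) -> (freed a); heap: [0-30 FREE]
Op 3: b = malloc(9) -> b = 0; heap: [0-8 ALLOC][9-30 FREE]
Op 4: b = realloc(b, 8) -> b = 0; heap: [0-7 ALLOC][8-30 FREE]
Op 5: b = realloc(b, 5) -> b = 0; heap: [0-4 ALLOC][5-30 FREE]
Op 6: b = realloc(b, 15) -> b = 0; heap: [0-14 ALLOC][15-30 FREE]

Answer: [0-14 ALLOC][15-30 FREE]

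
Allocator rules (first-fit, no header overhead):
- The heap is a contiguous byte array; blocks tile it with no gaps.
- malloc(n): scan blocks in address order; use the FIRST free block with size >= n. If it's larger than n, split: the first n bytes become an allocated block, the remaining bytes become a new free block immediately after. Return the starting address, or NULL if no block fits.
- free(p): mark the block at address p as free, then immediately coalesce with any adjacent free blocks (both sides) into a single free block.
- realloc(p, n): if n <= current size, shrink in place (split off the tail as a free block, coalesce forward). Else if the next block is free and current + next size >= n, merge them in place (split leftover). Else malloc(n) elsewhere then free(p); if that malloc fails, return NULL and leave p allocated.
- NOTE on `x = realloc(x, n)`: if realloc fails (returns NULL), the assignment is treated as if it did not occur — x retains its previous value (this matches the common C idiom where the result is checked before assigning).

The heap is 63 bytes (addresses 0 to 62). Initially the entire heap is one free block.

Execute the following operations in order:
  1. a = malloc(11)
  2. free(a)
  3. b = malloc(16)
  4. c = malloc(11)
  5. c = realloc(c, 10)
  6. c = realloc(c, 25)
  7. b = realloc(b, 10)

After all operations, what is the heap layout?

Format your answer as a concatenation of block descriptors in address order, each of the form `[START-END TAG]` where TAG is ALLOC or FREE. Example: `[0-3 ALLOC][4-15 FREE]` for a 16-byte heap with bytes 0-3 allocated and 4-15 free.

Op 1: a = malloc(11) -> a = 0; heap: [0-10 ALLOC][11-62 FREE]
Op 2: free(a) -> (freed a); heap: [0-62 FREE]
Op 3: b = malloc(16) -> b = 0; heap: [0-15 ALLOC][16-62 FREE]
Op 4: c = malloc(11) -> c = 16; heap: [0-15 ALLOC][16-26 ALLOC][27-62 FREE]
Op 5: c = realloc(c, 10) -> c = 16; heap: [0-15 ALLOC][16-25 ALLOC][26-62 FREE]
Op 6: c = realloc(c, 25) -> c = 16; heap: [0-15 ALLOC][16-40 ALLOC][41-62 FREE]
Op 7: b = realloc(b, 10) -> b = 0; heap: [0-9 ALLOC][10-15 FREE][16-40 ALLOC][41-62 FREE]

Answer: [0-9 ALLOC][10-15 FREE][16-40 ALLOC][41-62 FREE]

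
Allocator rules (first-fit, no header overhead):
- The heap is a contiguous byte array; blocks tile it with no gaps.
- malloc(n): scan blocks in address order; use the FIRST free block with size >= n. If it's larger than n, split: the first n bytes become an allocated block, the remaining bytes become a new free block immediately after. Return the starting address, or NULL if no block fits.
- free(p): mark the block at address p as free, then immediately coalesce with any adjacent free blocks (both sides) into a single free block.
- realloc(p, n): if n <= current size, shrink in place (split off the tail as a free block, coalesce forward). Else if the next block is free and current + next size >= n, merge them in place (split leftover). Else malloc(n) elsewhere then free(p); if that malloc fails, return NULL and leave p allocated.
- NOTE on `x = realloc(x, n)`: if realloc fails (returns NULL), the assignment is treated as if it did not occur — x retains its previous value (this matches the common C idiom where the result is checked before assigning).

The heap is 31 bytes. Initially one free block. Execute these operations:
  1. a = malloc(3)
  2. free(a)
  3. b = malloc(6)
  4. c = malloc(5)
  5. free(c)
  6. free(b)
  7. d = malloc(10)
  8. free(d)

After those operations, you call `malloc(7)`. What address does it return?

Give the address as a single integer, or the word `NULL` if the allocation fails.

Op 1: a = malloc(3) -> a = 0; heap: [0-2 ALLOC][3-30 FREE]
Op 2: free(a) -> (freed a); heap: [0-30 FREE]
Op 3: b = malloc(6) -> b = 0; heap: [0-5 ALLOC][6-30 FREE]
Op 4: c = malloc(5) -> c = 6; heap: [0-5 ALLOC][6-10 ALLOC][11-30 FREE]
Op 5: free(c) -> (freed c); heap: [0-5 ALLOC][6-30 FREE]
Op 6: free(b) -> (freed b); heap: [0-30 FREE]
Op 7: d = malloc(10) -> d = 0; heap: [0-9 ALLOC][10-30 FREE]
Op 8: free(d) -> (freed d); heap: [0-30 FREE]
malloc(7): first-fit scan over [0-30 FREE] -> 0

Answer: 0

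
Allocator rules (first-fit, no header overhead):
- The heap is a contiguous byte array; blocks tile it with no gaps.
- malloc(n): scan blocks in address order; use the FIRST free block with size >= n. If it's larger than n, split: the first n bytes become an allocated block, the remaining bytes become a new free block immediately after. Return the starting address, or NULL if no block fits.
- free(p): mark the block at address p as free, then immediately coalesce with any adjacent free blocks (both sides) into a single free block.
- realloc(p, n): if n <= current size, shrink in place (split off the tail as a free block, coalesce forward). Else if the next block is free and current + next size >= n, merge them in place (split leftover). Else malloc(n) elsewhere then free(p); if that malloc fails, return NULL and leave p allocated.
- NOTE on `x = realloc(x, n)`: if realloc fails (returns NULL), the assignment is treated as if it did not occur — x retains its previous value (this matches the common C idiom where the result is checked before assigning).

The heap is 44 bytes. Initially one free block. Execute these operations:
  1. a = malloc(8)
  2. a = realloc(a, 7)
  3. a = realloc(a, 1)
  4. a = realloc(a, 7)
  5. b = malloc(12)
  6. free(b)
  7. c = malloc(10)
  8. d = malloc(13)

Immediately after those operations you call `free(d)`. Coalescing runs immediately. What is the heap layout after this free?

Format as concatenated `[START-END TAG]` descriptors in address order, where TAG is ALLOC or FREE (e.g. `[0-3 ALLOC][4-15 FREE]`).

Answer: [0-6 ALLOC][7-16 ALLOC][17-43 FREE]

Derivation:
Op 1: a = malloc(8) -> a = 0; heap: [0-7 ALLOC][8-43 FREE]
Op 2: a = realloc(a, 7) -> a = 0; heap: [0-6 ALLOC][7-43 FREE]
Op 3: a = realloc(a, 1) -> a = 0; heap: [0-0 ALLOC][1-43 FREE]
Op 4: a = realloc(a, 7) -> a = 0; heap: [0-6 ALLOC][7-43 FREE]
Op 5: b = malloc(12) -> b = 7; heap: [0-6 ALLOC][7-18 ALLOC][19-43 FREE]
Op 6: free(b) -> (freed b); heap: [0-6 ALLOC][7-43 FREE]
Op 7: c = malloc(10) -> c = 7; heap: [0-6 ALLOC][7-16 ALLOC][17-43 FREE]
Op 8: d = malloc(13) -> d = 17; heap: [0-6 ALLOC][7-16 ALLOC][17-29 ALLOC][30-43 FREE]
free(d): d = 17 -> block [17-29 ALLOC]; mark free, coalesce with adjacent free neighbors -> [0-6 ALLOC][7-16 ALLOC][17-43 FREE]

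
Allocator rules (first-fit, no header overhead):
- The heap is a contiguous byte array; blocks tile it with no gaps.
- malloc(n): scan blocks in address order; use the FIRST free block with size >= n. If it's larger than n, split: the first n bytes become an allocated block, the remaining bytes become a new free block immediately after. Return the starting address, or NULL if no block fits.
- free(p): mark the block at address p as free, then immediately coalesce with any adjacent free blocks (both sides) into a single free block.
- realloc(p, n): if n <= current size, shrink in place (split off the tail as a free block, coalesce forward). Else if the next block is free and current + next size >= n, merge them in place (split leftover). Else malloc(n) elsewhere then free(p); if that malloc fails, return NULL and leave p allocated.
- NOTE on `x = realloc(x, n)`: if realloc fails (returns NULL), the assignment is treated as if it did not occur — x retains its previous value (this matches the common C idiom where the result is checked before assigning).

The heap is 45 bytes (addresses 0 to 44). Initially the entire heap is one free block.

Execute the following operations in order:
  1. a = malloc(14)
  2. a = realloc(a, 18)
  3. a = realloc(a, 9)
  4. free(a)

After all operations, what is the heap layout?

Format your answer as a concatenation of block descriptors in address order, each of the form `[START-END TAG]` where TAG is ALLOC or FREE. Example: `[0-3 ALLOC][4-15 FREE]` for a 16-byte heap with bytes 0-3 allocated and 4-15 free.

Answer: [0-44 FREE]

Derivation:
Op 1: a = malloc(14) -> a = 0; heap: [0-13 ALLOC][14-44 FREE]
Op 2: a = realloc(a, 18) -> a = 0; heap: [0-17 ALLOC][18-44 FREE]
Op 3: a = realloc(a, 9) -> a = 0; heap: [0-8 ALLOC][9-44 FREE]
Op 4: free(a) -> (freed a); heap: [0-44 FREE]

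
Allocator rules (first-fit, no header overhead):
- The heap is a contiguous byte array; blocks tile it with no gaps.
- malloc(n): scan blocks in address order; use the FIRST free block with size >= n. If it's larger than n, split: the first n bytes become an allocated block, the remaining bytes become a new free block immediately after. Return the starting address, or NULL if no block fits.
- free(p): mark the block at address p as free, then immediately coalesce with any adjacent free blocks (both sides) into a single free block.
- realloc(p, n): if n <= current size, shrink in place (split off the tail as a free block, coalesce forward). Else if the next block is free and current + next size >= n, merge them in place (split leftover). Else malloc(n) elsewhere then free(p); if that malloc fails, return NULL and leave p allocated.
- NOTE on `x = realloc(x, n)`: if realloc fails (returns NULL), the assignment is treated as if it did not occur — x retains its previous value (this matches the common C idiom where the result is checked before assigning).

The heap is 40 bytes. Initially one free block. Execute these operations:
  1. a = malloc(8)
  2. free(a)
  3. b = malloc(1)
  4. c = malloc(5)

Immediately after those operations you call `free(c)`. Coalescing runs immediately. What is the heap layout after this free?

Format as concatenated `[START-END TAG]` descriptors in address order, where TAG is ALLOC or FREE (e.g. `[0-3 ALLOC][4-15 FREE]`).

Answer: [0-0 ALLOC][1-39 FREE]

Derivation:
Op 1: a = malloc(8) -> a = 0; heap: [0-7 ALLOC][8-39 FREE]
Op 2: free(a) -> (freed a); heap: [0-39 FREE]
Op 3: b = malloc(1) -> b = 0; heap: [0-0 ALLOC][1-39 FREE]
Op 4: c = malloc(5) -> c = 1; heap: [0-0 ALLOC][1-5 ALLOC][6-39 FREE]
free(c): c = 1 -> block [1-5 ALLOC]; mark free, coalesce with adjacent free neighbors -> [0-0 ALLOC][1-39 FREE]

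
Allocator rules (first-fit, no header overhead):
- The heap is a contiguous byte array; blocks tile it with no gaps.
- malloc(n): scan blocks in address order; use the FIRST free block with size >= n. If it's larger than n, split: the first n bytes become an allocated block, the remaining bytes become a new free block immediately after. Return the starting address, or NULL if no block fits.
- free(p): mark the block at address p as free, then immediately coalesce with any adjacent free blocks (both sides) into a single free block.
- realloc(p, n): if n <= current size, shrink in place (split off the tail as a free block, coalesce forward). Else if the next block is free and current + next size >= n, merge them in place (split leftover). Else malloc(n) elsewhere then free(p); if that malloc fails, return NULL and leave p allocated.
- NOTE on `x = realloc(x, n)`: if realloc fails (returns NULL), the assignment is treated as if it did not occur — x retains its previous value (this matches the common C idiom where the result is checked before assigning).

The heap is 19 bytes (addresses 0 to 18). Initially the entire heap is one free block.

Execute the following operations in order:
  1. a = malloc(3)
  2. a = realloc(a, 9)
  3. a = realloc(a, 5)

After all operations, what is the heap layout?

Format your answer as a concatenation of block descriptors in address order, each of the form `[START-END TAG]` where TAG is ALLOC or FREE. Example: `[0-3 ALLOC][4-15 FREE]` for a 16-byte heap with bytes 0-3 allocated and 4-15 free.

Answer: [0-4 ALLOC][5-18 FREE]

Derivation:
Op 1: a = malloc(3) -> a = 0; heap: [0-2 ALLOC][3-18 FREE]
Op 2: a = realloc(a, 9) -> a = 0; heap: [0-8 ALLOC][9-18 FREE]
Op 3: a = realloc(a, 5) -> a = 0; heap: [0-4 ALLOC][5-18 FREE]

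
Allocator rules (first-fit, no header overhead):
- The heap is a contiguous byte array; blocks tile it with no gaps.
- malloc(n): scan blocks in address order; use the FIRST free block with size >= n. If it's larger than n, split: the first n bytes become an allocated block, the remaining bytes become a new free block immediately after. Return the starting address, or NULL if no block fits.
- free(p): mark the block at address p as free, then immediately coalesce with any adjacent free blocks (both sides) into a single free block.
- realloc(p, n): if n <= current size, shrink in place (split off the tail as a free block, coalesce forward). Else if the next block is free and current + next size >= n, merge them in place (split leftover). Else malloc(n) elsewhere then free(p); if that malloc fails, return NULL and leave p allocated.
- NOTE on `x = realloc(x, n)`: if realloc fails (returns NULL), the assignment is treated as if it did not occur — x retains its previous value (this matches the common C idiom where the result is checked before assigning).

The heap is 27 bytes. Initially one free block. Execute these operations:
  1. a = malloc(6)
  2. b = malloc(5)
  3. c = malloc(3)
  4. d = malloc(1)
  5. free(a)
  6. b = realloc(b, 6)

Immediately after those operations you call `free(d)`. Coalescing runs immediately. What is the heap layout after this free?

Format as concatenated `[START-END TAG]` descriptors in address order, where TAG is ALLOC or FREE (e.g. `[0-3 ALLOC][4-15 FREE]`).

Op 1: a = malloc(6) -> a = 0; heap: [0-5 ALLOC][6-26 FREE]
Op 2: b = malloc(5) -> b = 6; heap: [0-5 ALLOC][6-10 ALLOC][11-26 FREE]
Op 3: c = malloc(3) -> c = 11; heap: [0-5 ALLOC][6-10 ALLOC][11-13 ALLOC][14-26 FREE]
Op 4: d = malloc(1) -> d = 14; heap: [0-5 ALLOC][6-10 ALLOC][11-13 ALLOC][14-14 ALLOC][15-26 FREE]
Op 5: free(a) -> (freed a); heap: [0-5 FREE][6-10 ALLOC][11-13 ALLOC][14-14 ALLOC][15-26 FREE]
Op 6: b = realloc(b, 6) -> b = 0; heap: [0-5 ALLOC][6-10 FREE][11-13 ALLOC][14-14 ALLOC][15-26 FREE]
free(d): d = 14 -> block [14-14 ALLOC]; mark free, coalesce with adjacent free neighbors -> [0-5 ALLOC][6-10 FREE][11-13 ALLOC][14-26 FREE]

Answer: [0-5 ALLOC][6-10 FREE][11-13 ALLOC][14-26 FREE]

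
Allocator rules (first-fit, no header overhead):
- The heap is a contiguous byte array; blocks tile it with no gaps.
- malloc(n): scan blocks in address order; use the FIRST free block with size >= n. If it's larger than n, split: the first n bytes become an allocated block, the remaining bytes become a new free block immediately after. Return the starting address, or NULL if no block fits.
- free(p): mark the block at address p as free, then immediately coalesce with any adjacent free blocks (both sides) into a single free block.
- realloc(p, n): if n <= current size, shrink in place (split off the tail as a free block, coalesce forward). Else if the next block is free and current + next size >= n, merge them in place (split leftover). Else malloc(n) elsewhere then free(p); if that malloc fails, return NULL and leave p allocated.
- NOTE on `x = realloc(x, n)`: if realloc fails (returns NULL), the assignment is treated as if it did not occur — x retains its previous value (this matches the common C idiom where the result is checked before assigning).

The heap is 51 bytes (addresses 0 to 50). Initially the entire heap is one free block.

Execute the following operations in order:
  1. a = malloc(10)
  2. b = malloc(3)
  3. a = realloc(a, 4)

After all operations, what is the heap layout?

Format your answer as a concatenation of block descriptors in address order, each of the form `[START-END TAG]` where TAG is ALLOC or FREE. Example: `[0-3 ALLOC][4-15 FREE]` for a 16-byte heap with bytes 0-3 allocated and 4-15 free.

Op 1: a = malloc(10) -> a = 0; heap: [0-9 ALLOC][10-50 FREE]
Op 2: b = malloc(3) -> b = 10; heap: [0-9 ALLOC][10-12 ALLOC][13-50 FREE]
Op 3: a = realloc(a, 4) -> a = 0; heap: [0-3 ALLOC][4-9 FREE][10-12 ALLOC][13-50 FREE]

Answer: [0-3 ALLOC][4-9 FREE][10-12 ALLOC][13-50 FREE]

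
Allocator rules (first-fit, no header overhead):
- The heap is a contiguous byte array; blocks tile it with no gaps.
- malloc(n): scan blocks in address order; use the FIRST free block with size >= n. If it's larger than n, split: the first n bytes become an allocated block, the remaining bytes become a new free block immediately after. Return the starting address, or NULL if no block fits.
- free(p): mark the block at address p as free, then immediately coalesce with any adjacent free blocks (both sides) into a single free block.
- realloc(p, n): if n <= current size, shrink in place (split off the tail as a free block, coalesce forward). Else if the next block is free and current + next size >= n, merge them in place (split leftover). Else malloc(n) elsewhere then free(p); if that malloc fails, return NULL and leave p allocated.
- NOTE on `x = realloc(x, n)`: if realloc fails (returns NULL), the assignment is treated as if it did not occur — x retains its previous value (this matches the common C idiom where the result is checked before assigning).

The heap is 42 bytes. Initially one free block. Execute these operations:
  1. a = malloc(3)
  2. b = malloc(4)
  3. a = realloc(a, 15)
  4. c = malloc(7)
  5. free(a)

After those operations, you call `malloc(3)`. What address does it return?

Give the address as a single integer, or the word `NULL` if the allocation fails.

Answer: 0

Derivation:
Op 1: a = malloc(3) -> a = 0; heap: [0-2 ALLOC][3-41 FREE]
Op 2: b = malloc(4) -> b = 3; heap: [0-2 ALLOC][3-6 ALLOC][7-41 FREE]
Op 3: a = realloc(a, 15) -> a = 7; heap: [0-2 FREE][3-6 ALLOC][7-21 ALLOC][22-41 FREE]
Op 4: c = malloc(7) -> c = 22; heap: [0-2 FREE][3-6 ALLOC][7-21 ALLOC][22-28 ALLOC][29-41 FREE]
Op 5: free(a) -> (freed a); heap: [0-2 FREE][3-6 ALLOC][7-21 FREE][22-28 ALLOC][29-41 FREE]
malloc(3): first-fit scan over [0-2 FREE][3-6 ALLOC][7-21 FREE][22-28 ALLOC][29-41 FREE] -> 0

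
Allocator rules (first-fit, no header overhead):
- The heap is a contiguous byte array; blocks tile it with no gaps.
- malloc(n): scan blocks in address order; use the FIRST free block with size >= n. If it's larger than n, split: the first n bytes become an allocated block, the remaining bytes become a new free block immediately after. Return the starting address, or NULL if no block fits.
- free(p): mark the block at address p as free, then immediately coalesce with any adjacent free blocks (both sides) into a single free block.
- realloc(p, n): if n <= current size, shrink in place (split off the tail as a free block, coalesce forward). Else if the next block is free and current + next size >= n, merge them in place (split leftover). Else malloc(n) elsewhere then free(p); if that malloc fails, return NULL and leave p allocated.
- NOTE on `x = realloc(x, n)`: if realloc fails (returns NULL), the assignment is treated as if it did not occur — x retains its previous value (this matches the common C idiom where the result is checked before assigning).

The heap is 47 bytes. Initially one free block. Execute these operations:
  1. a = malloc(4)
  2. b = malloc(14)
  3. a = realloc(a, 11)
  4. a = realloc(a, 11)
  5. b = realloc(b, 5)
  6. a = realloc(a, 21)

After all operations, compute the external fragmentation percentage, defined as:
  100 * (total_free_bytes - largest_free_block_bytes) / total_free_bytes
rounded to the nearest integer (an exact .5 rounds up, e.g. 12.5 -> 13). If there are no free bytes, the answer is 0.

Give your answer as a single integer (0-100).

Op 1: a = malloc(4) -> a = 0; heap: [0-3 ALLOC][4-46 FREE]
Op 2: b = malloc(14) -> b = 4; heap: [0-3 ALLOC][4-17 ALLOC][18-46 FREE]
Op 3: a = realloc(a, 11) -> a = 18; heap: [0-3 FREE][4-17 ALLOC][18-28 ALLOC][29-46 FREE]
Op 4: a = realloc(a, 11) -> a = 18; heap: [0-3 FREE][4-17 ALLOC][18-28 ALLOC][29-46 FREE]
Op 5: b = realloc(b, 5) -> b = 4; heap: [0-3 FREE][4-8 ALLOC][9-17 FREE][18-28 ALLOC][29-46 FREE]
Op 6: a = realloc(a, 21) -> a = 18; heap: [0-3 FREE][4-8 ALLOC][9-17 FREE][18-38 ALLOC][39-46 FREE]
Free blocks: [4 9 8] total_free=21 largest=9 -> 100*(21-9)/21 = 1200/21 ≈ 57.143 -> rounds to 57

Answer: 57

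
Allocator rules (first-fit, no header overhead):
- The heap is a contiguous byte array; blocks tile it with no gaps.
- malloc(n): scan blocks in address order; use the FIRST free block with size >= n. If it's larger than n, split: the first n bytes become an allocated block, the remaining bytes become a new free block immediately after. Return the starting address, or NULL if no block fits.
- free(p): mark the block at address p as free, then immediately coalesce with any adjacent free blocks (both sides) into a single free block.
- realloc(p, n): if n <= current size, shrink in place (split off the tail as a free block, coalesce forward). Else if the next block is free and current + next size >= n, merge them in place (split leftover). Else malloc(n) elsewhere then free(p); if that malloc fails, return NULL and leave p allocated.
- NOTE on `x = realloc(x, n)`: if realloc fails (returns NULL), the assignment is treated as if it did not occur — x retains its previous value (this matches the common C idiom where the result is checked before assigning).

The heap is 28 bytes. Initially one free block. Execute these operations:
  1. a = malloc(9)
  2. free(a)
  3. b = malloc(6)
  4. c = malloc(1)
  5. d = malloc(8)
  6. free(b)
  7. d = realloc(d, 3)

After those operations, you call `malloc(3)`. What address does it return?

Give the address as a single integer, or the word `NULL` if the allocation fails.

Answer: 0

Derivation:
Op 1: a = malloc(9) -> a = 0; heap: [0-8 ALLOC][9-27 FREE]
Op 2: free(a) -> (freed a); heap: [0-27 FREE]
Op 3: b = malloc(6) -> b = 0; heap: [0-5 ALLOC][6-27 FREE]
Op 4: c = malloc(1) -> c = 6; heap: [0-5 ALLOC][6-6 ALLOC][7-27 FREE]
Op 5: d = malloc(8) -> d = 7; heap: [0-5 ALLOC][6-6 ALLOC][7-14 ALLOC][15-27 FREE]
Op 6: free(b) -> (freed b); heap: [0-5 FREE][6-6 ALLOC][7-14 ALLOC][15-27 FREE]
Op 7: d = realloc(d, 3) -> d = 7; heap: [0-5 FREE][6-6 ALLOC][7-9 ALLOC][10-27 FREE]
malloc(3): first-fit scan over [0-5 FREE][6-6 ALLOC][7-9 ALLOC][10-27 FREE] -> 0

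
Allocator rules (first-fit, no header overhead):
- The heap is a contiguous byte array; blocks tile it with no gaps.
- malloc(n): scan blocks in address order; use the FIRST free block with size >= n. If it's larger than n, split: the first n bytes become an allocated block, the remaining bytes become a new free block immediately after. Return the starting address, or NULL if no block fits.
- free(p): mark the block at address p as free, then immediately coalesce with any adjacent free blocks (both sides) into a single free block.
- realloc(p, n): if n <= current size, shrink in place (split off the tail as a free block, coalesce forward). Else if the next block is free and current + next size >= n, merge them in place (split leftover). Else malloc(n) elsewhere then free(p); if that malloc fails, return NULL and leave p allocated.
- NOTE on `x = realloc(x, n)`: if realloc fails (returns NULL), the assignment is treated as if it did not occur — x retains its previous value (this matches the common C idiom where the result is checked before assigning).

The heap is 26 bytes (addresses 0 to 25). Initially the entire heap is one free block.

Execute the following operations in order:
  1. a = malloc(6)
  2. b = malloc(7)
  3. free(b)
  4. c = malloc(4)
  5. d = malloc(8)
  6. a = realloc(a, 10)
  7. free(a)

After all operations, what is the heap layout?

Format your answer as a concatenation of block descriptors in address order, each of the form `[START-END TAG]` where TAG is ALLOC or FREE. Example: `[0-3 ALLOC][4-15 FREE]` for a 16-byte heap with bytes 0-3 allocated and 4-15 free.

Op 1: a = malloc(6) -> a = 0; heap: [0-5 ALLOC][6-25 FREE]
Op 2: b = malloc(7) -> b = 6; heap: [0-5 ALLOC][6-12 ALLOC][13-25 FREE]
Op 3: free(b) -> (freed b); heap: [0-5 ALLOC][6-25 FREE]
Op 4: c = malloc(4) -> c = 6; heap: [0-5 ALLOC][6-9 ALLOC][10-25 FREE]
Op 5: d = malloc(8) -> d = 10; heap: [0-5 ALLOC][6-9 ALLOC][10-17 ALLOC][18-25 FREE]
Op 6: a = realloc(a, 10) -> NULL (a unchanged); heap: [0-5 ALLOC][6-9 ALLOC][10-17 ALLOC][18-25 FREE]
Op 7: free(a) -> (freed a); heap: [0-5 FREE][6-9 ALLOC][10-17 ALLOC][18-25 FREE]

Answer: [0-5 FREE][6-9 ALLOC][10-17 ALLOC][18-25 FREE]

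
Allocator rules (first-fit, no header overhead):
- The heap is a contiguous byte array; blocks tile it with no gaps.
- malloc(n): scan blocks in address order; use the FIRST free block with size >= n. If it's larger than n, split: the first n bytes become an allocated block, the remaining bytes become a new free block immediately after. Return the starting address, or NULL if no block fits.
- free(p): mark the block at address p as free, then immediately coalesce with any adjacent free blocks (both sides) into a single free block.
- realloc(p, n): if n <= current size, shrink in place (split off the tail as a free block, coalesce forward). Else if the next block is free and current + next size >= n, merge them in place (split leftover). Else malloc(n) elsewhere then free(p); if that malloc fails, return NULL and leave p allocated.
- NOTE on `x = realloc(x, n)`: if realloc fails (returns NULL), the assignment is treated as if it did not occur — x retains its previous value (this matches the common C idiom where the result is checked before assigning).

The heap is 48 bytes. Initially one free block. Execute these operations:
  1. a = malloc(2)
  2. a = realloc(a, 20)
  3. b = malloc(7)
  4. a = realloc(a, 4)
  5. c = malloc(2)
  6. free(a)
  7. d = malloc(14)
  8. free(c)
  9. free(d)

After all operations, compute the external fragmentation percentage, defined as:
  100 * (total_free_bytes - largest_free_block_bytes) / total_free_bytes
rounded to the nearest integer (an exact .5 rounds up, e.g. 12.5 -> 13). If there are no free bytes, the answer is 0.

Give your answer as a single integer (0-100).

Answer: 49

Derivation:
Op 1: a = malloc(2) -> a = 0; heap: [0-1 ALLOC][2-47 FREE]
Op 2: a = realloc(a, 20) -> a = 0; heap: [0-19 ALLOC][20-47 FREE]
Op 3: b = malloc(7) -> b = 20; heap: [0-19 ALLOC][20-26 ALLOC][27-47 FREE]
Op 4: a = realloc(a, 4) -> a = 0; heap: [0-3 ALLOC][4-19 FREE][20-26 ALLOC][27-47 FREE]
Op 5: c = malloc(2) -> c = 4; heap: [0-3 ALLOC][4-5 ALLOC][6-19 FREE][20-26 ALLOC][27-47 FREE]
Op 6: free(a) -> (freed a); heap: [0-3 FREE][4-5 ALLOC][6-19 FREE][20-26 ALLOC][27-47 FREE]
Op 7: d = malloc(14) -> d = 6; heap: [0-3 FREE][4-5 ALLOC][6-19 ALLOC][20-26 ALLOC][27-47 FREE]
Op 8: free(c) -> (freed c); heap: [0-5 FREE][6-19 ALLOC][20-26 ALLOC][27-47 FREE]
Op 9: free(d) -> (freed d); heap: [0-19 FREE][20-26 ALLOC][27-47 FREE]
Free blocks: [20 21] total_free=41 largest=21 -> 100*(41-21)/41 = 2000/41 ≈ 48.780 -> rounds to 49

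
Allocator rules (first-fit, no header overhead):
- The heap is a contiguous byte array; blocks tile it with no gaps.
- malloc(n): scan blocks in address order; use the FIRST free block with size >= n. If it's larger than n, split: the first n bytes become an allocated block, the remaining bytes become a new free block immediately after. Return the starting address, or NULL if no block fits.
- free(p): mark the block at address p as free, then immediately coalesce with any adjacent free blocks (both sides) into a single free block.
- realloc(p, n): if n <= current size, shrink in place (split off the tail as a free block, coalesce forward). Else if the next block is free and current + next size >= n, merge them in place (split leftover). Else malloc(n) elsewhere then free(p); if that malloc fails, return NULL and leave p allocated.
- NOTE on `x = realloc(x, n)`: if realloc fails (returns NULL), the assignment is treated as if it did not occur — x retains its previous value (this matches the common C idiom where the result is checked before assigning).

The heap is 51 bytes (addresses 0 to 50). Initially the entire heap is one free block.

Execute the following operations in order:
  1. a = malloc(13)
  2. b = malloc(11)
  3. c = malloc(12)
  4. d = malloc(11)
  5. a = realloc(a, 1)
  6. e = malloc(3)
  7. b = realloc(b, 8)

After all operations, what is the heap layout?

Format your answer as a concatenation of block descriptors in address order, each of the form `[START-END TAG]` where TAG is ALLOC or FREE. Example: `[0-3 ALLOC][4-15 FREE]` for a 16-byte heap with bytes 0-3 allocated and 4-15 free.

Op 1: a = malloc(13) -> a = 0; heap: [0-12 ALLOC][13-50 FREE]
Op 2: b = malloc(11) -> b = 13; heap: [0-12 ALLOC][13-23 ALLOC][24-50 FREE]
Op 3: c = malloc(12) -> c = 24; heap: [0-12 ALLOC][13-23 ALLOC][24-35 ALLOC][36-50 FREE]
Op 4: d = malloc(11) -> d = 36; heap: [0-12 ALLOC][13-23 ALLOC][24-35 ALLOC][36-46 ALLOC][47-50 FREE]
Op 5: a = realloc(a, 1) -> a = 0; heap: [0-0 ALLOC][1-12 FREE][13-23 ALLOC][24-35 ALLOC][36-46 ALLOC][47-50 FREE]
Op 6: e = malloc(3) -> e = 1; heap: [0-0 ALLOC][1-3 ALLOC][4-12 FREE][13-23 ALLOC][24-35 ALLOC][36-46 ALLOC][47-50 FREE]
Op 7: b = realloc(b, 8) -> b = 13; heap: [0-0 ALLOC][1-3 ALLOC][4-12 FREE][13-20 ALLOC][21-23 FREE][24-35 ALLOC][36-46 ALLOC][47-50 FREE]

Answer: [0-0 ALLOC][1-3 ALLOC][4-12 FREE][13-20 ALLOC][21-23 FREE][24-35 ALLOC][36-46 ALLOC][47-50 FREE]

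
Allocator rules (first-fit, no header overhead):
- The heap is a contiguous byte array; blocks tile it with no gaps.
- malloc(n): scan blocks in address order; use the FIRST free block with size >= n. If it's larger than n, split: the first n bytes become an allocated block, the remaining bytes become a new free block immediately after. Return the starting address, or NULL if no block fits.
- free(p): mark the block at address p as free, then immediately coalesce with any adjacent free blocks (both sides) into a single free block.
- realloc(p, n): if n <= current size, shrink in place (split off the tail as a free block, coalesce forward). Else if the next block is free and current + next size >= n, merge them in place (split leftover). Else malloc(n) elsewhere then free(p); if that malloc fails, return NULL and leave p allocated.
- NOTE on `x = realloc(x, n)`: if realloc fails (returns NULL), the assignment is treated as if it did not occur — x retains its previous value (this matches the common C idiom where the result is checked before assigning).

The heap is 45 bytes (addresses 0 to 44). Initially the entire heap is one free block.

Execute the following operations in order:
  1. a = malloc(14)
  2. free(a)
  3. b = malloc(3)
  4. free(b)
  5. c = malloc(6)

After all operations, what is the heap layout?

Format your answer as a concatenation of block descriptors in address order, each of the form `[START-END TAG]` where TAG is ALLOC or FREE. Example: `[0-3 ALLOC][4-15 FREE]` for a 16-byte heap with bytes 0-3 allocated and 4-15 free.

Answer: [0-5 ALLOC][6-44 FREE]

Derivation:
Op 1: a = malloc(14) -> a = 0; heap: [0-13 ALLOC][14-44 FREE]
Op 2: free(a) -> (freed a); heap: [0-44 FREE]
Op 3: b = malloc(3) -> b = 0; heap: [0-2 ALLOC][3-44 FREE]
Op 4: free(b) -> (freed b); heap: [0-44 FREE]
Op 5: c = malloc(6) -> c = 0; heap: [0-5 ALLOC][6-44 FREE]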